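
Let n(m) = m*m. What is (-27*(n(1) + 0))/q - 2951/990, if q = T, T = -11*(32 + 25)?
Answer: -55259/18810 ≈ -2.9377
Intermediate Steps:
n(m) = m²
T = -627 (T = -11*57 = -627)
q = -627
(-27*(n(1) + 0))/q - 2951/990 = -27*(1² + 0)/(-627) - 2951/990 = -27*(1 + 0)*(-1/627) - 2951*1/990 = -27*1*(-1/627) - 2951/990 = -27*(-1/627) - 2951/990 = 9/209 - 2951/990 = -55259/18810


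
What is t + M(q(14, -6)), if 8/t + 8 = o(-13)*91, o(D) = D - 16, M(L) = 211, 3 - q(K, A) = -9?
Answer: 558509/2647 ≈ 211.00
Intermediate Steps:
q(K, A) = 12 (q(K, A) = 3 - 1*(-9) = 3 + 9 = 12)
o(D) = -16 + D
t = -8/2647 (t = 8/(-8 + (-16 - 13)*91) = 8/(-8 - 29*91) = 8/(-8 - 2639) = 8/(-2647) = 8*(-1/2647) = -8/2647 ≈ -0.0030223)
t + M(q(14, -6)) = -8/2647 + 211 = 558509/2647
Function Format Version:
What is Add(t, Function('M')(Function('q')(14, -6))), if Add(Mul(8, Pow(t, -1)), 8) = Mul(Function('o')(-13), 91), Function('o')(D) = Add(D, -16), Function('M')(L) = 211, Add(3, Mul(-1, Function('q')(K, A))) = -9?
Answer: Rational(558509, 2647) ≈ 211.00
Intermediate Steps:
Function('q')(K, A) = 12 (Function('q')(K, A) = Add(3, Mul(-1, -9)) = Add(3, 9) = 12)
Function('o')(D) = Add(-16, D)
t = Rational(-8, 2647) (t = Mul(8, Pow(Add(-8, Mul(Add(-16, -13), 91)), -1)) = Mul(8, Pow(Add(-8, Mul(-29, 91)), -1)) = Mul(8, Pow(Add(-8, -2639), -1)) = Mul(8, Pow(-2647, -1)) = Mul(8, Rational(-1, 2647)) = Rational(-8, 2647) ≈ -0.0030223)
Add(t, Function('M')(Function('q')(14, -6))) = Add(Rational(-8, 2647), 211) = Rational(558509, 2647)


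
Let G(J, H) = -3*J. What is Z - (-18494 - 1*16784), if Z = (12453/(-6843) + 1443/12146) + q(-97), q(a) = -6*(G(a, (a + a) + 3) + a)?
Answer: 945082130401/27705026 ≈ 34112.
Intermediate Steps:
q(a) = 12*a (q(a) = -6*(-3*a + a) = -(-12)*a = 12*a)
Z = -32295776827/27705026 (Z = (12453/(-6843) + 1443/12146) + 12*(-97) = (12453*(-1/6843) + 1443*(1/12146)) - 1164 = (-4151/2281 + 1443/12146) - 1164 = -47126563/27705026 - 1164 = -32295776827/27705026 ≈ -1165.7)
Z - (-18494 - 1*16784) = -32295776827/27705026 - (-18494 - 1*16784) = -32295776827/27705026 - (-18494 - 16784) = -32295776827/27705026 - 1*(-35278) = -32295776827/27705026 + 35278 = 945082130401/27705026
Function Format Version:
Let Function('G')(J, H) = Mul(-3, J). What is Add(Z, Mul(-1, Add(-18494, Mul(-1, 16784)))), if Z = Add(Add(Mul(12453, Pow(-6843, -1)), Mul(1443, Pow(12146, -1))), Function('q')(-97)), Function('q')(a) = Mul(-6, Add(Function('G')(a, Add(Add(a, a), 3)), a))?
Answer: Rational(945082130401, 27705026) ≈ 34112.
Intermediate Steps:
Function('q')(a) = Mul(12, a) (Function('q')(a) = Mul(-6, Add(Mul(-3, a), a)) = Mul(-6, Mul(-2, a)) = Mul(12, a))
Z = Rational(-32295776827, 27705026) (Z = Add(Add(Mul(12453, Pow(-6843, -1)), Mul(1443, Pow(12146, -1))), Mul(12, -97)) = Add(Add(Mul(12453, Rational(-1, 6843)), Mul(1443, Rational(1, 12146))), -1164) = Add(Add(Rational(-4151, 2281), Rational(1443, 12146)), -1164) = Add(Rational(-47126563, 27705026), -1164) = Rational(-32295776827, 27705026) ≈ -1165.7)
Add(Z, Mul(-1, Add(-18494, Mul(-1, 16784)))) = Add(Rational(-32295776827, 27705026), Mul(-1, Add(-18494, Mul(-1, 16784)))) = Add(Rational(-32295776827, 27705026), Mul(-1, Add(-18494, -16784))) = Add(Rational(-32295776827, 27705026), Mul(-1, -35278)) = Add(Rational(-32295776827, 27705026), 35278) = Rational(945082130401, 27705026)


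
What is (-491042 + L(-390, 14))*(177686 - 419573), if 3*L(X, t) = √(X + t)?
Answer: 118776676254 - 161258*I*√94 ≈ 1.1878e+11 - 1.5635e+6*I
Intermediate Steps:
L(X, t) = √(X + t)/3
(-491042 + L(-390, 14))*(177686 - 419573) = (-491042 + √(-390 + 14)/3)*(177686 - 419573) = (-491042 + √(-376)/3)*(-241887) = (-491042 + (2*I*√94)/3)*(-241887) = (-491042 + 2*I*√94/3)*(-241887) = 118776676254 - 161258*I*√94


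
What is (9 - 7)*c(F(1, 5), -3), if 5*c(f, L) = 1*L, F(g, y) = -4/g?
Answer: -6/5 ≈ -1.2000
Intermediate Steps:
c(f, L) = L/5 (c(f, L) = (1*L)/5 = L/5)
(9 - 7)*c(F(1, 5), -3) = (9 - 7)*((1/5)*(-3)) = 2*(-3/5) = -6/5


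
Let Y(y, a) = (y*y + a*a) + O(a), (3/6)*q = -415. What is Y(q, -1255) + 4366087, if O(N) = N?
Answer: 6628757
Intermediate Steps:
q = -830 (q = 2*(-415) = -830)
Y(y, a) = a + a² + y² (Y(y, a) = (y*y + a*a) + a = (y² + a²) + a = (a² + y²) + a = a + a² + y²)
Y(q, -1255) + 4366087 = (-1255 + (-1255)² + (-830)²) + 4366087 = (-1255 + 1575025 + 688900) + 4366087 = 2262670 + 4366087 = 6628757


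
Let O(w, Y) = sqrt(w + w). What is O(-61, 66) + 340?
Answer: 340 + I*sqrt(122) ≈ 340.0 + 11.045*I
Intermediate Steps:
O(w, Y) = sqrt(2)*sqrt(w) (O(w, Y) = sqrt(2*w) = sqrt(2)*sqrt(w))
O(-61, 66) + 340 = sqrt(2)*sqrt(-61) + 340 = sqrt(2)*(I*sqrt(61)) + 340 = I*sqrt(122) + 340 = 340 + I*sqrt(122)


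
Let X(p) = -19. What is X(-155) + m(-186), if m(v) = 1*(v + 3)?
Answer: -202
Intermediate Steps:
m(v) = 3 + v (m(v) = 1*(3 + v) = 3 + v)
X(-155) + m(-186) = -19 + (3 - 186) = -19 - 183 = -202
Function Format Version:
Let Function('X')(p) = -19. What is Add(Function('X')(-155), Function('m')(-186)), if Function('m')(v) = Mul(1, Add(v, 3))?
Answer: -202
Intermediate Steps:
Function('m')(v) = Add(3, v) (Function('m')(v) = Mul(1, Add(3, v)) = Add(3, v))
Add(Function('X')(-155), Function('m')(-186)) = Add(-19, Add(3, -186)) = Add(-19, -183) = -202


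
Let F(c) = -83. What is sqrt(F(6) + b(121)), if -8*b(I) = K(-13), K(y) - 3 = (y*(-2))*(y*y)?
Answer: I*sqrt(10122)/4 ≈ 25.152*I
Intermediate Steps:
K(y) = 3 - 2*y**3 (K(y) = 3 + (y*(-2))*(y*y) = 3 + (-2*y)*y**2 = 3 - 2*y**3)
b(I) = -4397/8 (b(I) = -(3 - 2*(-13)**3)/8 = -(3 - 2*(-2197))/8 = -(3 + 4394)/8 = -1/8*4397 = -4397/8)
sqrt(F(6) + b(121)) = sqrt(-83 - 4397/8) = sqrt(-5061/8) = I*sqrt(10122)/4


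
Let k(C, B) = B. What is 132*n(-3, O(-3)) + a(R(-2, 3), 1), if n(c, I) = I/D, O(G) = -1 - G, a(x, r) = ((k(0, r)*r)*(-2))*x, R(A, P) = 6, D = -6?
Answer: -56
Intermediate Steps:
a(x, r) = -2*x*r² (a(x, r) = ((r*r)*(-2))*x = (r²*(-2))*x = (-2*r²)*x = -2*x*r²)
n(c, I) = -I/6 (n(c, I) = I/(-6) = I*(-⅙) = -I/6)
132*n(-3, O(-3)) + a(R(-2, 3), 1) = 132*(-(-1 - 1*(-3))/6) - 2*6*1² = 132*(-(-1 + 3)/6) - 2*6*1 = 132*(-⅙*2) - 12 = 132*(-⅓) - 12 = -44 - 12 = -56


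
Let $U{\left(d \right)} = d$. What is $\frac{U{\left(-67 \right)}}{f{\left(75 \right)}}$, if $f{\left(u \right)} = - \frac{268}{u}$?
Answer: $\frac{75}{4} \approx 18.75$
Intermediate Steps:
$\frac{U{\left(-67 \right)}}{f{\left(75 \right)}} = - \frac{67}{\left(-268\right) \frac{1}{75}} = - \frac{67}{- \frac{268}{75}} = \left(-67\right) \left(- \frac{75}{268}\right) = \frac{75}{4}$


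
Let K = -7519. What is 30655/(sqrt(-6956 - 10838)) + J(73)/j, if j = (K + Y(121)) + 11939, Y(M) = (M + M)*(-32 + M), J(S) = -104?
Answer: -52/12979 - 30655*I*sqrt(17794)/17794 ≈ -0.0040065 - 229.81*I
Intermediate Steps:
Y(M) = 2*M*(-32 + M) (Y(M) = (2*M)*(-32 + M) = 2*M*(-32 + M))
j = 25958 (j = (-7519 + 2*121*(-32 + 121)) + 11939 = (-7519 + 2*121*89) + 11939 = (-7519 + 21538) + 11939 = 14019 + 11939 = 25958)
30655/(sqrt(-6956 - 10838)) + J(73)/j = 30655/(sqrt(-6956 - 10838)) - 104/25958 = 30655/(sqrt(-17794)) - 104*1/25958 = 30655/((I*sqrt(17794))) - 52/12979 = 30655*(-I*sqrt(17794)/17794) - 52/12979 = -30655*I*sqrt(17794)/17794 - 52/12979 = -52/12979 - 30655*I*sqrt(17794)/17794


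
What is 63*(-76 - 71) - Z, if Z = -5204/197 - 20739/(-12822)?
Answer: -7776678223/841978 ≈ -9236.2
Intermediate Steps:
Z = -20880035/841978 (Z = -5204*1/197 - 20739*(-1/12822) = -5204/197 + 6913/4274 = -20880035/841978 ≈ -24.799)
63*(-76 - 71) - Z = 63*(-76 - 71) - 1*(-20880035/841978) = 63*(-147) + 20880035/841978 = -9261 + 20880035/841978 = -7776678223/841978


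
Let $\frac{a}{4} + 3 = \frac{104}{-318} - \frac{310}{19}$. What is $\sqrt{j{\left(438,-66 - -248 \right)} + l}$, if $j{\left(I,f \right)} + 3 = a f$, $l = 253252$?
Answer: $\frac{\sqrt{2180754107601}}{3021} \approx 488.82$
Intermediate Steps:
$a = - \frac{237364}{3021}$ ($a = -12 + 4 \left(\frac{104}{-318} - \frac{310}{19}\right) = -12 + 4 \left(104 \left(- \frac{1}{318}\right) - \frac{310}{19}\right) = -12 + 4 \left(- \frac{52}{159} - \frac{310}{19}\right) = -12 + 4 \left(- \frac{50278}{3021}\right) = -12 - \frac{201112}{3021} = - \frac{237364}{3021} \approx -78.571$)
$j{\left(I,f \right)} = -3 - \frac{237364 f}{3021}$
$\sqrt{j{\left(438,-66 - -248 \right)} + l} = \sqrt{\left(-3 - \frac{237364 \left(-66 - -248\right)}{3021}\right) + 253252} = \sqrt{\left(-3 - \frac{237364 \left(-66 + 248\right)}{3021}\right) + 253252} = \sqrt{\left(-3 - \frac{43200248}{3021}\right) + 253252} = \sqrt{- \frac{43209311}{3021} + 253252} = \sqrt{\frac{721864981}{3021}} = \frac{\sqrt{2180754107601}}{3021}$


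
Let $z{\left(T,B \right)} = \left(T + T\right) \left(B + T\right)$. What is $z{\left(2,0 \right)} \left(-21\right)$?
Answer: $-168$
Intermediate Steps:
$z{\left(T,B \right)} = 2 T \left(B + T\right)$
$z{\left(2,0 \right)} \left(-21\right) = 2 \cdot 2 \left(0 + 2\right) \left(-21\right) = 2 \cdot 2 \cdot 2 \left(-21\right) = 8 \left(-21\right) = -168$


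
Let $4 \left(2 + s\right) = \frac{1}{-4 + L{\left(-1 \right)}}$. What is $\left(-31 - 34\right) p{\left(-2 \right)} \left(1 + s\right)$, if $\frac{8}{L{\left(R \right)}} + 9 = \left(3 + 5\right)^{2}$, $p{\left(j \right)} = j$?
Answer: $- \frac{58695}{424} \approx -138.43$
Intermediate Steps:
$L{\left(R \right)} = \frac{8}{55}$ ($L{\left(R \right)} = \frac{8}{-9 + \left(3 + 5\right)^{2}} = \frac{8}{-9 + 8^{2}} = \frac{8}{-9 + 64} = \frac{8}{55}$)
$s = - \frac{1751}{848}$ ($s = -2 + \frac{1}{4 \left(-4 + \frac{8}{55}\right)} = -2 + \frac{1}{4 \left(- \frac{212}{55}\right)} = -2 + \frac{1}{4} \left(- \frac{55}{212}\right) = -2 - \frac{55}{848} = - \frac{1751}{848} \approx -2.0649$)
$\left(-31 - 34\right) p{\left(-2 \right)} \left(1 + s\right) = \left(-31 - 34\right) \left(- 2 \left(1 - \frac{1751}{848}\right)\right) = - 65 \left(\left(-2\right) \left(- \frac{903}{848}\right)\right) = \left(-65\right) \frac{903}{424} = - \frac{58695}{424}$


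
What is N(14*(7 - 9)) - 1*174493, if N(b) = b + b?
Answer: -174549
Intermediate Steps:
N(b) = 2*b
N(14*(7 - 9)) - 1*174493 = 2*(14*(7 - 9)) - 1*174493 = 2*(14*(-2)) - 174493 = 2*(-28) - 174493 = -56 - 174493 = -174549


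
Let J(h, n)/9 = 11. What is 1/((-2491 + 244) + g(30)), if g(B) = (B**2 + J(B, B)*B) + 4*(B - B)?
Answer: 1/1623 ≈ 0.00061614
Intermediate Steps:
J(h, n) = 99 (J(h, n) = 9*11 = 99)
g(B) = B**2 + 99*B (g(B) = (B**2 + 99*B) + 4*(B - B) = (B**2 + 99*B) + 4*0 = (B**2 + 99*B) + 0 = B**2 + 99*B)
1/((-2491 + 244) + g(30)) = 1/((-2491 + 244) + 30*(99 + 30)) = 1/(-2247 + 30*129) = 1/(-2247 + 3870) = 1/1623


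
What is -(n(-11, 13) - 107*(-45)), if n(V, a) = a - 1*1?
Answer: -4827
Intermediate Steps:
n(V, a) = -1 + a (n(V, a) = a - 1 = -1 + a)
-(n(-11, 13) - 107*(-45)) = -((-1 + 13) - 107*(-45)) = -(12 + 4815) = -1*4827 = -4827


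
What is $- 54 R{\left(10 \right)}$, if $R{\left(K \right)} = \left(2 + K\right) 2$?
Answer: $-1296$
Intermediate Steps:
$R{\left(K \right)} = 4 + 2 K$
$- 54 R{\left(10 \right)} = - 54 \left(4 + 2 \cdot 10\right) = - 54 \left(4 + 20\right) = \left(-54\right) 24 = -1296$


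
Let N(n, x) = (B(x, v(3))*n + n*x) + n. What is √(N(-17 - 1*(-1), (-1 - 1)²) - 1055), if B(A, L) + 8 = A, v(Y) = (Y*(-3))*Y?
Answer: 3*I*√119 ≈ 32.726*I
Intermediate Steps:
v(Y) = -3*Y² (v(Y) = (-3*Y)*Y = -3*Y²)
B(A, L) = -8 + A
N(n, x) = n + n*x + n*(-8 + x) (N(n, x) = ((-8 + x)*n + n*x) + n = (n*(-8 + x) + n*x) + n = (n*x + n*(-8 + x)) + n = n + n*x + n*(-8 + x))
√(N(-17 - 1*(-1), (-1 - 1)²) - 1055) = √((-17 - 1*(-1))*(-7 + 2*(-1 - 1)²) - 1055) = √((-17 + 1)*(-7 + 2*(-2)²) - 1055) = √(-16*(-7 + 2*4) - 1055) = √(-16*(-7 + 8) - 1055) = √(-16*1 - 1055) = √(-16 - 1055) = √(-1071) = 3*I*√119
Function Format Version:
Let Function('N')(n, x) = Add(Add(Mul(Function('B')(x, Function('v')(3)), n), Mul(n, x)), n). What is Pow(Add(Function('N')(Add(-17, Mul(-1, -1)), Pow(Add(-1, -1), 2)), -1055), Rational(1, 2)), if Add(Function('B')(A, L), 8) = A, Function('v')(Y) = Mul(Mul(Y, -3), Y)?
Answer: Mul(3, I, Pow(119, Rational(1, 2))) ≈ Mul(32.726, I)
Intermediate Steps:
Function('v')(Y) = Mul(-3, Pow(Y, 2)) (Function('v')(Y) = Mul(Mul(-3, Y), Y) = Mul(-3, Pow(Y, 2)))
Function('B')(A, L) = Add(-8, A)
Function('N')(n, x) = Add(n, Mul(n, x), Mul(n, Add(-8, x))) (Function('N')(n, x) = Add(Add(Mul(Add(-8, x), n), Mul(n, x)), n) = Add(Add(Mul(n, Add(-8, x)), Mul(n, x)), n) = Add(Add(Mul(n, x), Mul(n, Add(-8, x))), n) = Add(n, Mul(n, x), Mul(n, Add(-8, x))))
Pow(Add(Function('N')(Add(-17, Mul(-1, -1)), Pow(Add(-1, -1), 2)), -1055), Rational(1, 2)) = Pow(Add(Mul(Add(-17, Mul(-1, -1)), Add(-7, Mul(2, Pow(Add(-1, -1), 2)))), -1055), Rational(1, 2)) = Pow(Add(Mul(Add(-17, 1), Add(-7, Mul(2, Pow(-2, 2)))), -1055), Rational(1, 2)) = Pow(Add(Mul(-16, Add(-7, Mul(2, 4))), -1055), Rational(1, 2)) = Pow(Add(Mul(-16, Add(-7, 8)), -1055), Rational(1, 2)) = Pow(Add(Mul(-16, 1), -1055), Rational(1, 2)) = Pow(Add(-16, -1055), Rational(1, 2)) = Pow(-1071, Rational(1, 2)) = Mul(3, I, Pow(119, Rational(1, 2)))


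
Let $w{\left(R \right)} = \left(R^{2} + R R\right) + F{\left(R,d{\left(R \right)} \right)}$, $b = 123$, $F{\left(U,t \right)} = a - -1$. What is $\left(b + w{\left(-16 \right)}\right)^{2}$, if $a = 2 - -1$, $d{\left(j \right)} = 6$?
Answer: $408321$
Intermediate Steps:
$a = 3$ ($a = 2 + 1 = 3$)
$F{\left(U,t \right)} = 4$ ($F{\left(U,t \right)} = 3 - -1 = 3 + 1 = 4$)
$w{\left(R \right)} = 4 + 2 R^{2}$ ($w{\left(R \right)} = \left(R^{2} + R R\right) + 4 = \left(R^{2} + R^{2}\right) + 4 = 2 R^{2} + 4 = 4 + 2 R^{2}$)
$\left(b + w{\left(-16 \right)}\right)^{2} = \left(123 + \left(4 + 2 \left(-16\right)^{2}\right)\right)^{2} = \left(123 + \left(4 + 2 \cdot 256\right)\right)^{2} = \left(123 + \left(4 + 512\right)\right)^{2} = \left(123 + 516\right)^{2} = 639^{2} = 408321$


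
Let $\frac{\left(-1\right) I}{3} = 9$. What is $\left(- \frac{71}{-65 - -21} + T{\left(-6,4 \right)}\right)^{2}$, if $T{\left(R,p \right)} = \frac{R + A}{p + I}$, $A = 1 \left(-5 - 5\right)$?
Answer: $\frac{5461569}{1024144} \approx 5.3328$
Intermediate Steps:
$A = -10$ ($A = 1 \left(-10\right) = -10$)
$I = -27$ ($I = \left(-3\right) 9 = -27$)
$T{\left(R,p \right)} = \frac{-10 + R}{-27 + p}$ ($T{\left(R,p \right)} = \frac{R - 10}{p - 27} = \frac{-10 + R}{-27 + p}$)
$\left(- \frac{71}{-65 - -21} + T{\left(-6,4 \right)}\right)^{2} = \left(- \frac{71}{-65 - -21} + \frac{-10 - 6}{-27 + 4}\right)^{2} = \left(- \frac{71}{-65 + 21} + \frac{1}{-23} \left(-16\right)\right)^{2} = \left(- \frac{71}{-44} - - \frac{16}{23}\right)^{2} = \left(\left(-71\right) \left(- \frac{1}{44}\right) + \frac{16}{23}\right)^{2} = \left(\frac{71}{44} + \frac{16}{23}\right)^{2} = \left(\frac{2337}{1012}\right)^{2} = \frac{5461569}{1024144}$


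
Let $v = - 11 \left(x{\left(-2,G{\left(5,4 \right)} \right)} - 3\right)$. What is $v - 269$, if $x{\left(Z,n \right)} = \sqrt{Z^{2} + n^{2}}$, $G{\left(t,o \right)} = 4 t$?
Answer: $-236 - 22 \sqrt{101} \approx -457.1$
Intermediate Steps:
$v = 33 - 22 \sqrt{101}$ ($v = - 11 \left(\sqrt{\left(-2\right)^{2} + \left(4 \cdot 5\right)^{2}} - 3\right) = - 11 \left(\sqrt{4 + 20^{2}} - 3\right) = - 11 \left(\sqrt{4 + 400} - 3\right) = - 11 \left(\sqrt{404} - 3\right) = - 11 \left(2 \sqrt{101} - 3\right) = - 11 \left(-3 + 2 \sqrt{101}\right) = 33 - 22 \sqrt{101} \approx -188.1$)
$v - 269 = \left(33 - 22 \sqrt{101}\right) - 269 = -236 - 22 \sqrt{101}$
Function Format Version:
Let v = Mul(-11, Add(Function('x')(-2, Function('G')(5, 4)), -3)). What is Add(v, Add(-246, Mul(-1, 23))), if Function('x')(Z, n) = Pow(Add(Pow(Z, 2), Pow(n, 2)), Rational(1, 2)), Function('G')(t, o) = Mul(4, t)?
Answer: Add(-236, Mul(-22, Pow(101, Rational(1, 2)))) ≈ -457.10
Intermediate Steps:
v = Add(33, Mul(-22, Pow(101, Rational(1, 2)))) (v = Mul(-11, Add(Pow(Add(Pow(-2, 2), Pow(Mul(4, 5), 2)), Rational(1, 2)), -3)) = Mul(-11, Add(Pow(Add(4, Pow(20, 2)), Rational(1, 2)), -3)) = Mul(-11, Add(Pow(Add(4, 400), Rational(1, 2)), -3)) = Mul(-11, Add(Pow(404, Rational(1, 2)), -3)) = Mul(-11, Add(Mul(2, Pow(101, Rational(1, 2))), -3)) = Mul(-11, Add(-3, Mul(2, Pow(101, Rational(1, 2))))) = Add(33, Mul(-22, Pow(101, Rational(1, 2)))) ≈ -188.10)
Add(v, Add(-246, Mul(-1, 23))) = Add(Add(33, Mul(-22, Pow(101, Rational(1, 2)))), Add(-246, Mul(-1, 23))) = Add(Add(33, Mul(-22, Pow(101, Rational(1, 2)))), Add(-246, -23)) = Add(Add(33, Mul(-22, Pow(101, Rational(1, 2)))), -269) = Add(-236, Mul(-22, Pow(101, Rational(1, 2))))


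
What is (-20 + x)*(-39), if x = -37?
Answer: 2223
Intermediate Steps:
(-20 + x)*(-39) = (-20 - 37)*(-39) = -57*(-39) = 2223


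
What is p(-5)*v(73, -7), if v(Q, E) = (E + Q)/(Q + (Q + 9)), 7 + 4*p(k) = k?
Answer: -198/155 ≈ -1.2774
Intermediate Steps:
p(k) = -7/4 + k/4
v(Q, E) = (E + Q)/(9 + 2*Q) (v(Q, E) = (E + Q)/(Q + (9 + Q)) = (E + Q)/(9 + 2*Q))
p(-5)*v(73, -7) = (-7/4 + (¼)*(-5))*((-7 + 73)/(9 + 2*73)) = (-7/4 - 5/4)*(66/(9 + 146)) = -3*66/155 = -198/155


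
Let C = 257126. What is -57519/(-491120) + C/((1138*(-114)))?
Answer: -4243488079/2275499280 ≈ -1.8649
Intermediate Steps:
-57519/(-491120) + C/((1138*(-114))) = -57519/(-491120) + 257126/((1138*(-114))) = -57519*(-1/491120) + 257126/(-129732) = 8217/70160 + 257126*(-1/129732) = 8217/70160 - 128563/64866 = -4243488079/2275499280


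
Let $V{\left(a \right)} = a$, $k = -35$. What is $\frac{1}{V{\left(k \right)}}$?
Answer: $- \frac{1}{35} \approx -0.028571$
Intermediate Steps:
$\frac{1}{V{\left(k \right)}} = \frac{1}{-35} = - \frac{1}{35}$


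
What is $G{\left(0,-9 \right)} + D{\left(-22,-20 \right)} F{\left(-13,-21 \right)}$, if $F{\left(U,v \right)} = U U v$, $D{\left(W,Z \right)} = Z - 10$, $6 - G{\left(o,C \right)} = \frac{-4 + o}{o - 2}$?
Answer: $106474$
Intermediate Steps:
$G{\left(o,C \right)} = 6 - \frac{-4 + o}{-2 + o}$ ($G{\left(o,C \right)} = 6 - \frac{-4 + o}{o - 2} = 6 - \frac{-4 + o}{-2 + o}$)
$D{\left(W,Z \right)} = -10 + Z$
$F{\left(U,v \right)} = v U^{2}$ ($F{\left(U,v \right)} = U^{2} v = v U^{2}$)
$G{\left(0,-9 \right)} + D{\left(-22,-20 \right)} F{\left(-13,-21 \right)} = \frac{-8 + 5 \cdot 0}{-2 + 0} + \left(-10 - 20\right) \left(- 21 \left(-13\right)^{2}\right) = \frac{-8 + 0}{-2} - 30 \left(\left(-21\right) 169\right) = \left(- \frac{1}{2}\right) \left(-8\right) - -106470 = 4 + 106470 = 106474$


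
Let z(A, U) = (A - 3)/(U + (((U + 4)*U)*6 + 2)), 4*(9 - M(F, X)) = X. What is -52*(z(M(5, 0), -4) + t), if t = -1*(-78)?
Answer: -3900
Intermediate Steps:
t = 78
M(F, X) = 9 - X/4
z(A, U) = (-3 + A)/(2 + U + 6*U*(4 + U)) (z(A, U) = (-3 + A)/(U + (((4 + U)*U)*6 + 2)) = (-3 + A)/(U + ((U*(4 + U))*6 + 2)) = (-3 + A)/(U + (6*U*(4 + U) + 2)) = (-3 + A)/(U + (2 + 6*U*(4 + U))) = (-3 + A)/(2 + U + 6*U*(4 + U)))
-52*(z(M(5, 0), -4) + t) = -52*((-3 + (9 - 1/4*0))/(2 + 6*(-4)**2 + 25*(-4)) + 78) = -52*((-3 + (9 + 0))/(2 + 6*16 - 100) + 78) = -52*((-3 + 9)/(2 + 96 - 100) + 78) = -52*(6/(-2) + 78) = -52*(-1/2*6 + 78) = -52*(-3 + 78) = -52*75 = -3900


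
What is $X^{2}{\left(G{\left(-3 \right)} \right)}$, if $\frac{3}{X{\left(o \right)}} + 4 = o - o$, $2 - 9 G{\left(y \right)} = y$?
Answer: $\frac{9}{16} \approx 0.5625$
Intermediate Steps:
$G{\left(y \right)} = \frac{2}{9} - \frac{y}{9}$
$X{\left(o \right)} = - \frac{3}{4}$ ($X{\left(o \right)} = \frac{3}{-4 + \left(o - o\right)} = \frac{3}{-4 + 0} = \frac{3}{-4} = 3 \left(- \frac{1}{4}\right) = - \frac{3}{4}$)
$X^{2}{\left(G{\left(-3 \right)} \right)} = \left(- \frac{3}{4}\right)^{2} = \frac{9}{16}$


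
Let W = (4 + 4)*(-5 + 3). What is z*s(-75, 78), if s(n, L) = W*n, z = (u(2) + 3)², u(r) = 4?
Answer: 58800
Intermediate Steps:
W = -16 (W = 8*(-2) = -16)
z = 49 (z = (4 + 3)² = 7² = 49)
s(n, L) = -16*n
z*s(-75, 78) = 49*(-16*(-75)) = 49*1200 = 58800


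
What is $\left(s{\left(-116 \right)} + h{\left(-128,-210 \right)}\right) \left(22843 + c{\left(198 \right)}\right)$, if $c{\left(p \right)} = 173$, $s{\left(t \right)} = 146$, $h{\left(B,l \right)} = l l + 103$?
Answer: $1020736584$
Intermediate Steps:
$h{\left(B,l \right)} = 103 + l^{2}$ ($h{\left(B,l \right)} = l^{2} + 103 = 103 + l^{2}$)
$\left(s{\left(-116 \right)} + h{\left(-128,-210 \right)}\right) \left(22843 + c{\left(198 \right)}\right) = \left(146 + \left(103 + \left(-210\right)^{2}\right)\right) \left(22843 + 173\right) = \left(146 + \left(103 + 44100\right)\right) 23016 = \left(146 + 44203\right) 23016 = 44349 \cdot 23016 = 1020736584$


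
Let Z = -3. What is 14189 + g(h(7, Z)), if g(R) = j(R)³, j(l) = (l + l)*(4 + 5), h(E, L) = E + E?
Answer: 16017197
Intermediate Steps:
h(E, L) = 2*E
j(l) = 18*l (j(l) = (2*l)*9 = 18*l)
g(R) = 5832*R³ (g(R) = (18*R)³ = 5832*R³)
14189 + g(h(7, Z)) = 14189 + 5832*(2*7)³ = 14189 + 5832*14³ = 14189 + 5832*2744 = 14189 + 16003008 = 16017197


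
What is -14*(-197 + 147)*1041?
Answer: 728700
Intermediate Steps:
-14*(-197 + 147)*1041 = -14*(-50)*1041 = 700*1041 = 728700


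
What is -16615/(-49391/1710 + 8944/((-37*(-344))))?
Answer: 1051231050/1783007 ≈ 589.58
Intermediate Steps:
-16615/(-49391/1710 + 8944/((-37*(-344)))) = -16615/(-49391*1/1710 + 8944/12728) = -16615/(-49391/1710 + 8944*(1/12728)) = -16615/(-49391/1710 + 26/37) = -16615/(-1783007/63270) = -16615*(-63270/1783007) = 1051231050/1783007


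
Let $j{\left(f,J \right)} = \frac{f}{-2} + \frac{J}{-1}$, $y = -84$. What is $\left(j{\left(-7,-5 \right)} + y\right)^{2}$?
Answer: $\frac{22801}{4} \approx 5700.3$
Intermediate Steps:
$j{\left(f,J \right)} = - J - \frac{f}{2}$ ($j{\left(f,J \right)} = f \left(- \frac{1}{2}\right) + J \left(-1\right) = - \frac{f}{2} - J = - J - \frac{f}{2}$)
$\left(j{\left(-7,-5 \right)} + y\right)^{2} = \left(\left(\left(-1\right) \left(-5\right) - - \frac{7}{2}\right) - 84\right)^{2} = \left(\left(5 + \frac{7}{2}\right) - 84\right)^{2} = \left(\frac{17}{2} - 84\right)^{2} = \left(- \frac{151}{2}\right)^{2} = \frac{22801}{4}$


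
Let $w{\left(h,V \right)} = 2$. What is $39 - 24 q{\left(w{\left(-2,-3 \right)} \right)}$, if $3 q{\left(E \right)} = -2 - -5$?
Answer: $15$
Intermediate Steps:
$q{\left(E \right)} = 1$ ($q{\left(E \right)} = \frac{-2 - -5}{3} = \frac{-2 + 5}{3} = \frac{1}{3} \cdot 3 = 1$)
$39 - 24 q{\left(w{\left(-2,-3 \right)} \right)} = 39 - 24 = 15$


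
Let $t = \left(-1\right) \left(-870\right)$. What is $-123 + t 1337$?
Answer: $1163067$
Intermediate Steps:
$t = 870$
$-123 + t 1337 = -123 + 870 \cdot 1337 = -123 + 1163190 = 1163067$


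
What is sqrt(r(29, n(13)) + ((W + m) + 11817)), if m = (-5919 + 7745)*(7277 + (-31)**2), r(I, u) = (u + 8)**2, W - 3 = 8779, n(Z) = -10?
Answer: sqrt(15063191) ≈ 3881.1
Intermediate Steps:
W = 8782 (W = 3 + 8779 = 8782)
r(I, u) = (8 + u)**2
m = 15042588 (m = 1826*(7277 + 961) = 1826*8238 = 15042588)
sqrt(r(29, n(13)) + ((W + m) + 11817)) = sqrt((8 - 10)**2 + ((8782 + 15042588) + 11817)) = sqrt((-2)**2 + (15051370 + 11817)) = sqrt(4 + 15063187) = sqrt(15063191)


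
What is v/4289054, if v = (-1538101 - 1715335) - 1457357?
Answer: -4710793/4289054 ≈ -1.0983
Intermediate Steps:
v = -4710793 (v = -3253436 - 1457357 = -4710793)
v/4289054 = -4710793/4289054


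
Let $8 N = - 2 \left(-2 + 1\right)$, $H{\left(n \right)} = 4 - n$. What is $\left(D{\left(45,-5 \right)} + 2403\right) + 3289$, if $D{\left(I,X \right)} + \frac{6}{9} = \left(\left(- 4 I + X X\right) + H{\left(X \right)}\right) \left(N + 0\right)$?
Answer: $\frac{33929}{6} \approx 5654.8$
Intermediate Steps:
$N = \frac{1}{4}$ ($N = \frac{\left(-2\right) \left(-2 + 1\right)}{8} = \frac{\left(-2\right) \left(-1\right)}{8} = \frac{1}{8} \cdot 2 = \frac{1}{4} \approx 0.25$)
$D{\left(I,X \right)} = \frac{1}{3} - I - \frac{X}{4} + \frac{X^{2}}{4}$ ($D{\left(I,X \right)} = - \frac{2}{3} + \left(\left(- 4 I + X X\right) - \left(-4 + X\right)\right) \left(\frac{1}{4} + 0\right) = - \frac{2}{3} + \left(\left(- 4 I + X^{2}\right) - \left(-4 + X\right)\right) \frac{1}{4} = - \frac{2}{3} + \left(\left(X^{2} - 4 I\right) - \left(-4 + X\right)\right) \frac{1}{4} = - \frac{2}{3} + \left(4 + X^{2} - X - 4 I\right) \frac{1}{4} = - \frac{2}{3} - \left(-1 + I - \frac{X^{2}}{4} + \frac{X}{4}\right) = \frac{1}{3} - I - \frac{X}{4} + \frac{X^{2}}{4}$)
$\left(D{\left(45,-5 \right)} + 2403\right) + 3289 = \left(\left(\frac{1}{3} - 45 - - \frac{5}{4} + \frac{\left(-5\right)^{2}}{4}\right) + 2403\right) + 3289 = \left(\left(\frac{1}{3} - 45 + \frac{5}{4} + \frac{1}{4} \cdot 25\right) + 2403\right) + 3289 = \left(\left(\frac{1}{3} - 45 + \frac{5}{4} + \frac{25}{4}\right) + 2403\right) + 3289 = \left(- \frac{223}{6} + 2403\right) + 3289 = \frac{14195}{6} + 3289 = \frac{33929}{6}$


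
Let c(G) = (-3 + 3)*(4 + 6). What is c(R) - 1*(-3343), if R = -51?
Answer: 3343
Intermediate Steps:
c(G) = 0 (c(G) = 0*10 = 0)
c(R) - 1*(-3343) = 0 - 1*(-3343) = 0 + 3343 = 3343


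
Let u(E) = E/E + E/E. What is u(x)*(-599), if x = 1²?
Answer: -1198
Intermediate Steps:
x = 1
u(E) = 2 (u(E) = 1 + 1 = 2)
u(x)*(-599) = 2*(-599) = -1198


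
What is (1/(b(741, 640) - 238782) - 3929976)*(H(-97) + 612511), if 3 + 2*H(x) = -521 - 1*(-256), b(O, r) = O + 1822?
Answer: -568491002751220865/236219 ≈ -2.4066e+12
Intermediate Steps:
b(O, r) = 1822 + O
H(x) = -134 (H(x) = -3/2 + (-521 - 1*(-256))/2 = -3/2 + (-521 + 256)/2 = -3/2 + (½)*(-265) = -3/2 - 265/2 = -134)
(1/(b(741, 640) - 238782) - 3929976)*(H(-97) + 612511) = (1/((1822 + 741) - 238782) - 3929976)*(-134 + 612511) = (1/(2563 - 238782) - 3929976)*612377 = (1/(-236219) - 3929976)*612377 = (-1/236219 - 3929976)*612377 = -928335000745/236219*612377 = -568491002751220865/236219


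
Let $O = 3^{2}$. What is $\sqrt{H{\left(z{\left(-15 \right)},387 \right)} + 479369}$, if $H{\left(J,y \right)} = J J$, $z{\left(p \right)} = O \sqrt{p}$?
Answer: $\sqrt{478154} \approx 691.49$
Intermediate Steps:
$O = 9$
$z{\left(p \right)} = 9 \sqrt{p}$
$H{\left(J,y \right)} = J^{2}$
$\sqrt{H{\left(z{\left(-15 \right)},387 \right)} + 479369} = \sqrt{\left(9 \sqrt{-15}\right)^{2} + 479369} = \sqrt{\left(9 i \sqrt{15}\right)^{2} + 479369} = \sqrt{-1215 + 479369} = \sqrt{478154}$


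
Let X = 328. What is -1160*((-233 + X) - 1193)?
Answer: 1273680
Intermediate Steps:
-1160*((-233 + X) - 1193) = -1160*((-233 + 328) - 1193) = -1160*(95 - 1193) = -1160*(-1098) = 1273680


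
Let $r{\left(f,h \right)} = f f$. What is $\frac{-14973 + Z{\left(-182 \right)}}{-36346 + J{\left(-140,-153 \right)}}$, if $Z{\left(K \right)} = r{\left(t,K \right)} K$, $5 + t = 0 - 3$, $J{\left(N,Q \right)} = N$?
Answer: $\frac{26621}{36486} \approx 0.72962$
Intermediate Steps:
$t = -8$ ($t = -5 + \left(0 - 3\right) = -5 - 3 = -8$)
$r{\left(f,h \right)} = f^{2}$
$Z{\left(K \right)} = 64 K$ ($Z{\left(K \right)} = \left(-8\right)^{2} K = 64 K$)
$\frac{-14973 + Z{\left(-182 \right)}}{-36346 + J{\left(-140,-153 \right)}} = \frac{-14973 + 64 \left(-182\right)}{-36346 - 140} = \frac{-14973 - 11648}{-36486} = \left(-26621\right) \left(- \frac{1}{36486}\right) = \frac{26621}{36486}$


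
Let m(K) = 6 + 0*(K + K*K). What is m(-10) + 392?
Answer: 398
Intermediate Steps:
m(K) = 6 (m(K) = 6 + 0*(K + K**2) = 6 + 0 = 6)
m(-10) + 392 = 6 + 392 = 398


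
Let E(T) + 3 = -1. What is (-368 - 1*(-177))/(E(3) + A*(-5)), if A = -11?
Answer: -191/51 ≈ -3.7451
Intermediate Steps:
E(T) = -4 (E(T) = -3 - 1 = -4)
(-368 - 1*(-177))/(E(3) + A*(-5)) = (-368 - 1*(-177))/(-4 - 11*(-5)) = (-368 + 177)/(-4 + 55) = -191/51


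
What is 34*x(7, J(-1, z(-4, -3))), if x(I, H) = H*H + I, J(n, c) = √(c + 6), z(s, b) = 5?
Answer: 612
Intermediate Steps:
J(n, c) = √(6 + c)
x(I, H) = I + H² (x(I, H) = H² + I = I + H²)
34*x(7, J(-1, z(-4, -3))) = 34*(7 + (√(6 + 5))²) = 34*(7 + (√11)²) = 34*(7 + 11) = 34*18 = 612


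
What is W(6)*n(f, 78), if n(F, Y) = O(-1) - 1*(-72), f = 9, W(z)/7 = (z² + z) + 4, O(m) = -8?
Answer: 20608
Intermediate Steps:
W(z) = 28 + 7*z + 7*z² (W(z) = 7*((z² + z) + 4) = 7*((z + z²) + 4) = 7*(4 + z + z²) = 28 + 7*z + 7*z²)
n(F, Y) = 64 (n(F, Y) = -8 - 1*(-72) = -8 + 72 = 64)
W(6)*n(f, 78) = (28 + 7*6 + 7*6²)*64 = (28 + 42 + 7*36)*64 = (28 + 42 + 252)*64 = 322*64 = 20608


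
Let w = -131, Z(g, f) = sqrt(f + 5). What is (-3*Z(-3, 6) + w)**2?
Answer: 17260 + 786*sqrt(11) ≈ 19867.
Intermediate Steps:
Z(g, f) = sqrt(5 + f)
(-3*Z(-3, 6) + w)**2 = (-3*sqrt(5 + 6) - 131)**2 = (-3*sqrt(11) - 131)**2 = (-131 - 3*sqrt(11))**2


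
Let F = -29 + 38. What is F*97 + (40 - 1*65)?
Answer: 848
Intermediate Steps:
F = 9
F*97 + (40 - 1*65) = 9*97 + (40 - 1*65) = 873 + (40 - 65) = 873 - 25 = 848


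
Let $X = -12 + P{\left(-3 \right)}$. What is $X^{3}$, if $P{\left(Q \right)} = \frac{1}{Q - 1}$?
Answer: $- \frac{117649}{64} \approx -1838.3$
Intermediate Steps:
$P{\left(Q \right)} = \frac{1}{-1 + Q}$
$X = - \frac{49}{4}$ ($X = -12 + \frac{1}{-1 - 3} = -12 + \frac{1}{-4} = -12 - \frac{1}{4} = - \frac{49}{4} \approx -12.25$)
$X^{3} = \left(- \frac{49}{4}\right)^{3} = - \frac{117649}{64}$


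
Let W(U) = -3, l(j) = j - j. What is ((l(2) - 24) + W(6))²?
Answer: 729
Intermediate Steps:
l(j) = 0
((l(2) - 24) + W(6))² = ((0 - 24) - 3)² = (-24 - 3)² = (-27)² = 729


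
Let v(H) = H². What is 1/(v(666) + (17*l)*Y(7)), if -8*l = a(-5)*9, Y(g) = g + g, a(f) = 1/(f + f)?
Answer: 40/17743311 ≈ 2.2544e-6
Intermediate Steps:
a(f) = 1/(2*f)
Y(g) = 2*g
l = 9/80 (l = -(½)/(-5)*9/8 = -(½)*(-⅕)*9/8 = -(-1)*9/80 = -⅛*(-9/10) = 9/80 ≈ 0.11250)
1/(v(666) + (17*l)*Y(7)) = 1/(666² + (17*(9/80))*(2*7)) = 1/(443556 + (153/80)*14) = 1/(443556 + 1071/40) = 1/(17743311/40) = 40/17743311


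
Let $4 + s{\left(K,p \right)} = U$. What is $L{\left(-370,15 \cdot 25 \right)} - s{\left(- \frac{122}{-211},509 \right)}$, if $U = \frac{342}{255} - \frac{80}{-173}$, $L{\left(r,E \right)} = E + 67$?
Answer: $\frac{6531908}{14705} \approx 444.2$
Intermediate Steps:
$L{\left(r,E \right)} = 67 + E$
$U = \frac{26522}{14705}$ ($U = 342 \cdot \frac{1}{255} - - \frac{80}{173} = \frac{114}{85} + \frac{80}{173} = \frac{26522}{14705} \approx 1.8036$)
$s{\left(K,p \right)} = - \frac{32298}{14705}$ ($s{\left(K,p \right)} = -4 + \frac{26522}{14705} = - \frac{32298}{14705}$)
$L{\left(-370,15 \cdot 25 \right)} - s{\left(- \frac{122}{-211},509 \right)} = \left(67 + 15 \cdot 25\right) - - \frac{32298}{14705} = \left(67 + 375\right) + \frac{32298}{14705} = 442 + \frac{32298}{14705} = \frac{6531908}{14705}$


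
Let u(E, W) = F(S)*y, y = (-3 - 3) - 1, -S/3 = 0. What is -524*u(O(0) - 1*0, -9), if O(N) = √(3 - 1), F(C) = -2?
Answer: -7336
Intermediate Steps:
S = 0 (S = -3*0 = 0)
O(N) = √2
y = -7 (y = -6 - 1 = -7)
u(E, W) = 14 (u(E, W) = -2*(-7) = 14)
-524*u(O(0) - 1*0, -9) = -524*14 = -7336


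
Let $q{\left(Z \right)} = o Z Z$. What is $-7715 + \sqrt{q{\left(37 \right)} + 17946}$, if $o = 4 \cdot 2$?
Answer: $-7715 + \sqrt{28898} \approx -7545.0$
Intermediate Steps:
$o = 8$
$q{\left(Z \right)} = 8 Z^{2}$ ($q{\left(Z \right)} = 8 Z Z = 8 Z^{2}$)
$-7715 + \sqrt{q{\left(37 \right)} + 17946} = -7715 + \sqrt{8 \cdot 37^{2} + 17946} = -7715 + \sqrt{8 \cdot 1369 + 17946} = -7715 + \sqrt{10952 + 17946} = -7715 + \sqrt{28898}$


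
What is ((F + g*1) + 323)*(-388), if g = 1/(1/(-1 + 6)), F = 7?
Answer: -129980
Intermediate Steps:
g = 5 (g = 1/(1/5) = 1/(⅕) = 5)
((F + g*1) + 323)*(-388) = ((7 + 5*1) + 323)*(-388) = ((7 + 5) + 323)*(-388) = (12 + 323)*(-388) = 335*(-388) = -129980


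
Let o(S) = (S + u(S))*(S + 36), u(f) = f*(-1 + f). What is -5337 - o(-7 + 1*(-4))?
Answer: -8362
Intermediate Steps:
o(S) = (36 + S)*(S + S*(-1 + S)) (o(S) = (S + S*(-1 + S))*(S + 36) = (S + S*(-1 + S))*(36 + S) = (36 + S)*(S + S*(-1 + S)))
-5337 - o(-7 + 1*(-4)) = -5337 - (-7 + 1*(-4))**2*(36 + (-7 + 1*(-4))) = -5337 - (-7 - 4)**2*(36 + (-7 - 4)) = -5337 - (-11)**2*(36 - 11) = -5337 - 121*25 = -5337 - 1*3025 = -5337 - 3025 = -8362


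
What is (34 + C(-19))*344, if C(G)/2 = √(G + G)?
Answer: 11696 + 688*I*√38 ≈ 11696.0 + 4241.1*I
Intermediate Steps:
C(G) = 2*√2*√G (C(G) = 2*√(G + G) = 2*√(2*G) = 2*(√2*√G) = 2*√2*√G)
(34 + C(-19))*344 = (34 + 2*√2*√(-19))*344 = (34 + 2*√2*(I*√19))*344 = (34 + 2*I*√38)*344 = 11696 + 688*I*√38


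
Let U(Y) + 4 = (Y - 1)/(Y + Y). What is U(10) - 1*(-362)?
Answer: 7169/20 ≈ 358.45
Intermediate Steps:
U(Y) = -4 + (-1 + Y)/(2*Y) (U(Y) = -4 + (Y - 1)/(Y + Y) = -4 + (-1 + Y)/((2*Y)) = -4 + (-1 + Y)*(1/(2*Y)) = -4 + (-1 + Y)/(2*Y))
U(10) - 1*(-362) = (½)*(-1 - 7*10)/10 - 1*(-362) = (½)*(⅒)*(-1 - 70) + 362 = (½)*(⅒)*(-71) + 362 = -71/20 + 362 = 7169/20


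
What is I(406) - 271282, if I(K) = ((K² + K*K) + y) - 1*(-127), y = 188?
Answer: 58705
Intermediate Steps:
I(K) = 315 + 2*K² (I(K) = ((K² + K*K) + 188) - 1*(-127) = ((K² + K²) + 188) + 127 = (2*K² + 188) + 127 = (188 + 2*K²) + 127 = 315 + 2*K²)
I(406) - 271282 = (315 + 2*406²) - 271282 = (315 + 2*164836) - 271282 = (315 + 329672) - 271282 = 329987 - 271282 = 58705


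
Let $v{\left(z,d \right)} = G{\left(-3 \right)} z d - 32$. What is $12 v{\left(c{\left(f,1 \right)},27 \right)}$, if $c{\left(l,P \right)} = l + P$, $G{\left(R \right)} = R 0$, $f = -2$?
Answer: $-384$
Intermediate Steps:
$G{\left(R \right)} = 0$
$c{\left(l,P \right)} = P + l$
$v{\left(z,d \right)} = -32$ ($v{\left(z,d \right)} = 0 z d - 32 = 0 d - 32 = 0 - 32 = -32$)
$12 v{\left(c{\left(f,1 \right)},27 \right)} = 12 \left(-32\right) = -384$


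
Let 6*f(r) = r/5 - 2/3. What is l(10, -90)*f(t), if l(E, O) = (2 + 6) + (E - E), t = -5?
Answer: -20/9 ≈ -2.2222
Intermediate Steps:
f(r) = -⅑ + r/30 (f(r) = (r/5 - 2/3)/6 = (r*(⅕) - 2*⅓)/6 = (r/5 - ⅔)/6 = (-⅔ + r/5)/6 = -⅑ + r/30)
l(E, O) = 8 (l(E, O) = 8 + 0 = 8)
l(10, -90)*f(t) = 8*(-⅑ + (1/30)*(-5)) = 8*(-⅑ - ⅙) = 8*(-5/18) = -20/9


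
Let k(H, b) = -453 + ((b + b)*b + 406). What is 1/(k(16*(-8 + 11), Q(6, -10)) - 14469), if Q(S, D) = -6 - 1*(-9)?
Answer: -1/14498 ≈ -6.8975e-5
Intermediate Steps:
Q(S, D) = 3 (Q(S, D) = -6 + 9 = 3)
k(H, b) = -47 + 2*b**2 (k(H, b) = -453 + ((2*b)*b + 406) = -453 + (2*b**2 + 406) = -453 + (406 + 2*b**2) = -47 + 2*b**2)
1/(k(16*(-8 + 11), Q(6, -10)) - 14469) = 1/((-47 + 2*3**2) - 14469) = 1/((-47 + 2*9) - 14469) = 1/((-47 + 18) - 14469) = 1/(-29 - 14469) = 1/(-14498) = -1/14498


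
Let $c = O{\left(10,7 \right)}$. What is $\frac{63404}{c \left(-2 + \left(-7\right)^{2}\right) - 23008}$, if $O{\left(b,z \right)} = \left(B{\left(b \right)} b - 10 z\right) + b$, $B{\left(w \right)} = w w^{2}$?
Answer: $\frac{15851}{111043} \approx 0.14275$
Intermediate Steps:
$B{\left(w \right)} = w^{3}$
$O{\left(b,z \right)} = b + b^{4} - 10 z$ ($O{\left(b,z \right)} = \left(b^{3} b - 10 z\right) + b = \left(b^{4} - 10 z\right) + b = b + b^{4} - 10 z$)
$c = 9940$ ($c = 10 + 10^{4} - 70 = 10 + 10000 - 70 = 9940$)
$\frac{63404}{c \left(-2 + \left(-7\right)^{2}\right) - 23008} = \frac{63404}{9940 \left(-2 + \left(-7\right)^{2}\right) - 23008} = \frac{63404}{9940 \left(-2 + 49\right) - 23008} = \frac{63404}{9940 \cdot 47 - 23008} = \frac{63404}{467180 - 23008} = \frac{63404}{444172} = 63404 \cdot \frac{1}{444172} = \frac{15851}{111043}$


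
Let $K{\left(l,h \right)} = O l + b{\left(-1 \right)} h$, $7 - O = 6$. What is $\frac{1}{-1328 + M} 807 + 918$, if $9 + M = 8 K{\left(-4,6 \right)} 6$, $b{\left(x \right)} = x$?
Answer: $\frac{1667199}{1817} \approx 917.56$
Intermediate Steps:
$O = 1$ ($O = 7 - 6 = 1$)
$K{\left(l,h \right)} = l - h$ ($K{\left(l,h \right)} = 1 l - h = l - h$)
$M = -489$ ($M = -9 + 8 \left(-4 - 6\right) 6 = -9 + 8 \left(-10\right) 6 = -9 - 480 = -489$)
$\frac{1}{-1328 + M} 807 + 918 = \frac{1}{-1328 - 489} \cdot 807 + 918 = \frac{1}{-1817} \cdot 807 + 918 = \left(- \frac{1}{1817}\right) 807 + 918 = - \frac{807}{1817} + 918 = \frac{1667199}{1817}$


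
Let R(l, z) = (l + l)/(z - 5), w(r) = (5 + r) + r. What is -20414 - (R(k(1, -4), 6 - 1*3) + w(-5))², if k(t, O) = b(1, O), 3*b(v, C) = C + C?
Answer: -183775/9 ≈ -20419.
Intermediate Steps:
w(r) = 5 + 2*r
b(v, C) = 2*C/3 (b(v, C) = (C + C)/3 = (2*C)/3 = 2*C/3)
k(t, O) = 2*O/3
R(l, z) = 2*l/(-5 + z) (R(l, z) = (2*l)/(-5 + z) = 2*l/(-5 + z))
-20414 - (R(k(1, -4), 6 - 1*3) + w(-5))² = -20414 - (2*((⅔)*(-4))/(-5 + (6 - 1*3)) + (5 + 2*(-5)))² = -20414 - (2*(-8/3)/(-5 + (6 - 3)) + (5 - 10))² = -20414 - (2*(-8/3)/(-5 + 3) - 5)² = -20414 - (2*(-8/3)/(-2) - 5)² = -20414 - (2*(-8/3)*(-½) - 5)² = -20414 - (8/3 - 5)² = -20414 - (-7/3)² = -20414 - 1*49/9 = -20414 - 49/9 = -183775/9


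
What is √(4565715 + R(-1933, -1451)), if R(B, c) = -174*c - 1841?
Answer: 2*√1204087 ≈ 2194.6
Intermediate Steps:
R(B, c) = -1841 - 174*c
√(4565715 + R(-1933, -1451)) = √(4565715 + (-1841 - 174*(-1451))) = √(4565715 + (-1841 + 252474)) = √(4565715 + 250633) = √4816348 = 2*√1204087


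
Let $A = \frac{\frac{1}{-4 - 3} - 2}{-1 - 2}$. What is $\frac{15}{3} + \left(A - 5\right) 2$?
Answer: $- \frac{25}{7} \approx -3.5714$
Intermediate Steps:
$A = \frac{5}{7}$ ($A = \frac{\frac{1}{-7} - 2}{-3} = \left(- \frac{1}{7} - 2\right) \left(- \frac{1}{3}\right) = \left(- \frac{15}{7}\right) \left(- \frac{1}{3}\right) = \frac{5}{7} \approx 0.71429$)
$\frac{15}{3} + \left(A - 5\right) 2 = \frac{15}{3} + \left(\frac{5}{7} - 5\right) 2 = 15 \cdot \frac{1}{3} - \frac{60}{7} = 5 - \frac{60}{7} = - \frac{25}{7}$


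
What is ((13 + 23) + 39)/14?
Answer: 75/14 ≈ 5.3571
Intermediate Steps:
((13 + 23) + 39)/14 = (36 + 39)*(1/14) = 75*(1/14) = 75/14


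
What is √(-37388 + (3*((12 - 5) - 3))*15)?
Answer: 2*I*√9302 ≈ 192.89*I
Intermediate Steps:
√(-37388 + (3*((12 - 5) - 3))*15) = √(-37388 + (3*(7 - 3))*15) = √(-37388 + (3*4)*15) = √(-37388 + 12*15) = √(-37388 + 180) = √(-37208) = 2*I*√9302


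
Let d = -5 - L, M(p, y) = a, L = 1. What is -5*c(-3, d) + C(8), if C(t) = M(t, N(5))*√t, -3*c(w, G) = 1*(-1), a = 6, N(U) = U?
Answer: -5/3 + 12*√2 ≈ 15.304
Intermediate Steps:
M(p, y) = 6
d = -6 (d = -5 - 1*1 = -5 - 1 = -6)
c(w, G) = ⅓ (c(w, G) = -(-1)/3 = -⅓*(-1) = ⅓)
C(t) = 6*√t
-5*c(-3, d) + C(8) = -5*⅓ + 6*√8 = -5/3 + 6*(2*√2) = -5/3 + 12*√2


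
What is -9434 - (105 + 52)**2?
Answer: -34083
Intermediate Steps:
-9434 - (105 + 52)**2 = -9434 - 1*157**2 = -9434 - 1*24649 = -9434 - 24649 = -34083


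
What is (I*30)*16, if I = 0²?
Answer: 0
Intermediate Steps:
I = 0
(I*30)*16 = (0*30)*16 = 0*16 = 0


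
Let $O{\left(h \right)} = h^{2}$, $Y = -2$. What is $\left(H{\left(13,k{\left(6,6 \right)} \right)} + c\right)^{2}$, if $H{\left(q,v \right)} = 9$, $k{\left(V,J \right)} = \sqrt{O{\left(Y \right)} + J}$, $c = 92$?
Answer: $10201$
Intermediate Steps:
$k{\left(V,J \right)} = \sqrt{4 + J}$ ($k{\left(V,J \right)} = \sqrt{\left(-2\right)^{2} + J} = \sqrt{4 + J}$)
$\left(H{\left(13,k{\left(6,6 \right)} \right)} + c\right)^{2} = \left(9 + 92\right)^{2} = 101^{2} = 10201$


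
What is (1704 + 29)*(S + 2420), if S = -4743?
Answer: -4025759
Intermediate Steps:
(1704 + 29)*(S + 2420) = (1704 + 29)*(-4743 + 2420) = 1733*(-2323) = -4025759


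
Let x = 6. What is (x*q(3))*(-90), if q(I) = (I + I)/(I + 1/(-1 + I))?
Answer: -6480/7 ≈ -925.71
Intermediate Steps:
q(I) = 2*I/(I + 1/(-1 + I)) (q(I) = (2*I)/(I + 1/(-1 + I)) = 2*I/(I + 1/(-1 + I)))
(x*q(3))*(-90) = (6*(2*3*(-1 + 3)/(1 + 3**2 - 1*3)))*(-90) = (6*(2*3*2/(1 + 9 - 3)))*(-90) = (6*(2*3*2/7))*(-90) = (6*(2*3*(1/7)*2))*(-90) = (6*(12/7))*(-90) = (72/7)*(-90) = -6480/7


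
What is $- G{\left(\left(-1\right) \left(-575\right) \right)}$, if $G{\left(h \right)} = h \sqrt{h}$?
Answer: $- 2875 \sqrt{23} \approx -13788.0$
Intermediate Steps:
$G{\left(h \right)} = h^{\frac{3}{2}}$
$- G{\left(\left(-1\right) \left(-575\right) \right)} = - \left(\left(-1\right) \left(-575\right)\right)^{\frac{3}{2}} = - 575^{\frac{3}{2}} = - 2875 \sqrt{23}$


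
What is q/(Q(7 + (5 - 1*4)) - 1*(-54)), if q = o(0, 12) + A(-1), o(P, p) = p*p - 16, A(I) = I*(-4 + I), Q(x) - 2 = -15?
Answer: 133/41 ≈ 3.2439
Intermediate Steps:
Q(x) = -13 (Q(x) = 2 - 15 = -13)
o(P, p) = -16 + p² (o(P, p) = p² - 16 = -16 + p²)
q = 133 (q = (-16 + 12²) - (-4 - 1) = (-16 + 144) - 1*(-5) = 128 + 5 = 133)
q/(Q(7 + (5 - 1*4)) - 1*(-54)) = 133/(-13 - 1*(-54)) = 133/(-13 + 54) = 133/41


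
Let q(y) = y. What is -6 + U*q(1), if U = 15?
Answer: 9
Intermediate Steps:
-6 + U*q(1) = -6 + 15*1 = -6 + 15 = 9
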